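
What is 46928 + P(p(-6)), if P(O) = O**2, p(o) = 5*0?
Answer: 46928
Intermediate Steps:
p(o) = 0
46928 + P(p(-6)) = 46928 + 0**2 = 46928 + 0 = 46928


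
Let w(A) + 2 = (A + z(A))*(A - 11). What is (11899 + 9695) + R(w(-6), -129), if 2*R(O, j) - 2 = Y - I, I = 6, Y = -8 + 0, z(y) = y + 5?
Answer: 21588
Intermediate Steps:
z(y) = 5 + y
w(A) = -2 + (-11 + A)*(5 + 2*A) (w(A) = -2 + (A + (5 + A))*(A - 11) = -2 + (5 + 2*A)*(-11 + A) = -2 + (-11 + A)*(5 + 2*A))
Y = -8
R(O, j) = -6 (R(O, j) = 1 + (-8 - 1*6)/2 = 1 + (-8 - 6)/2 = 1 + (1/2)*(-14) = 1 - 7 = -6)
(11899 + 9695) + R(w(-6), -129) = (11899 + 9695) - 6 = 21594 - 6 = 21588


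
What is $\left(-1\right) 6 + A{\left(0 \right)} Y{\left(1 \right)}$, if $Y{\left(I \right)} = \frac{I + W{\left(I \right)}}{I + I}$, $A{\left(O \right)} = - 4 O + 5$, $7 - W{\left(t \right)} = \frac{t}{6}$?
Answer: $\frac{163}{12} \approx 13.583$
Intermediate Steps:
$W{\left(t \right)} = 7 - \frac{t}{6}$
$A{\left(O \right)} = 5 - 4 O$
$Y{\left(I \right)} = \frac{7 + \frac{5 I}{6}}{2 I}$ ($Y{\left(I \right)} = \frac{I - \left(-7 + \frac{I}{6}\right)}{I + I} = \frac{7 + \frac{5 I}{6}}{2 I}$)
$\left(-1\right) 6 + A{\left(0 \right)} Y{\left(1 \right)} = \left(-1\right) 6 + \left(5 - 0\right) \frac{42 + 5 \cdot 1}{12 \cdot 1} = -6 + \left(5 + 0\right) \frac{1}{12} \cdot 1 \left(42 + 5\right) = -6 + 5 \cdot \frac{1}{12} \cdot 1 \cdot 47 = -6 + 5 \cdot \frac{47}{12} = -6 + \frac{235}{12} = \frac{163}{12}$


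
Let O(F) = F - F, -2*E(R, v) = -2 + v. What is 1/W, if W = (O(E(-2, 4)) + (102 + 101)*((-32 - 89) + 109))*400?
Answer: -1/974400 ≈ -1.0263e-6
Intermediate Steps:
E(R, v) = 1 - v/2 (E(R, v) = -(-2 + v)/2 = 1 - v/2)
O(F) = 0
W = -974400 (W = (0 + (102 + 101)*((-32 - 89) + 109))*400 = (0 + 203*(-121 + 109))*400 = (0 + 203*(-12))*400 = (0 - 2436)*400 = -2436*400 = -974400)
1/W = 1/(-974400) = -1/974400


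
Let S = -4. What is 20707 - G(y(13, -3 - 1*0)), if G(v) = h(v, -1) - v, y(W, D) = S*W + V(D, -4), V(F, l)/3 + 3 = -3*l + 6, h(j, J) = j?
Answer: 20707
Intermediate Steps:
V(F, l) = 9 - 9*l (V(F, l) = -9 + 3*(-3*l + 6) = -9 + 3*(6 - 3*l) = -9 + (18 - 9*l) = 9 - 9*l)
y(W, D) = 45 - 4*W (y(W, D) = -4*W + (9 - 9*(-4)) = -4*W + (9 + 36) = -4*W + 45 = 45 - 4*W)
G(v) = 0 (G(v) = v - v = 0)
20707 - G(y(13, -3 - 1*0)) = 20707 - 1*0 = 20707 + 0 = 20707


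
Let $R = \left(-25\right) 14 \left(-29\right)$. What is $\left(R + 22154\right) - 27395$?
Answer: $4909$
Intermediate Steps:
$R = 10150$ ($R = \left(-350\right) \left(-29\right) = 10150$)
$\left(R + 22154\right) - 27395 = \left(10150 + 22154\right) - 27395 = 32304 - 27395 = 4909$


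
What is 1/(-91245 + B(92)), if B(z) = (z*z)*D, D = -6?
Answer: -1/142029 ≈ -7.0408e-6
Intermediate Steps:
B(z) = -6*z**2 (B(z) = (z*z)*(-6) = z**2*(-6) = -6*z**2)
1/(-91245 + B(92)) = 1/(-91245 - 6*92**2) = 1/(-91245 - 6*8464) = 1/(-91245 - 50784) = 1/(-142029) = -1/142029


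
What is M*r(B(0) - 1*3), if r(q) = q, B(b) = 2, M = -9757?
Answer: 9757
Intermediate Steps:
M*r(B(0) - 1*3) = -9757*(2 - 1*3) = -9757*(2 - 3) = -9757*(-1) = 9757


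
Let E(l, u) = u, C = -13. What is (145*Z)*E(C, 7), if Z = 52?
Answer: 52780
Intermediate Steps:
(145*Z)*E(C, 7) = (145*52)*7 = 7540*7 = 52780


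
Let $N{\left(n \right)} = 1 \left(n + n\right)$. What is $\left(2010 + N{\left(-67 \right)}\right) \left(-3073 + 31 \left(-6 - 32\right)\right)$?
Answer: $-7974876$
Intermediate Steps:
$N{\left(n \right)} = 2 n$ ($N{\left(n \right)} = 1 \cdot 2 n = 2 n$)
$\left(2010 + N{\left(-67 \right)}\right) \left(-3073 + 31 \left(-6 - 32\right)\right) = \left(2010 + 2 \left(-67\right)\right) \left(-3073 + 31 \left(-6 - 32\right)\right) = \left(2010 - 134\right) \left(-3073 + 31 \left(-38\right)\right) = 1876 \left(-3073 - 1178\right) = 1876 \left(-4251\right) = -7974876$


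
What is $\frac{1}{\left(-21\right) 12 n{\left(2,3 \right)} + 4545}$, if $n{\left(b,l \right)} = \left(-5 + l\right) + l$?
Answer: $\frac{1}{4293} \approx 0.00023294$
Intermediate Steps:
$n{\left(b,l \right)} = -5 + 2 l$
$\frac{1}{\left(-21\right) 12 n{\left(2,3 \right)} + 4545} = \frac{1}{\left(-21\right) 12 \left(-5 + 2 \cdot 3\right) + 4545} = \frac{1}{- 252 \left(-5 + 6\right) + 4545} = \frac{1}{\left(-252\right) 1 + 4545} = \frac{1}{-252 + 4545} = \frac{1}{4293}$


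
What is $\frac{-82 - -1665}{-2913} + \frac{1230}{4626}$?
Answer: $- \frac{207776}{748641} \approx -0.27754$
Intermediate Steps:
$\frac{-82 - -1665}{-2913} + \frac{1230}{4626} = \left(-82 + 1665\right) \left(- \frac{1}{2913}\right) + 1230 \cdot \frac{1}{4626} = 1583 \left(- \frac{1}{2913}\right) + \frac{205}{771} = - \frac{1583}{2913} + \frac{205}{771} = - \frac{207776}{748641}$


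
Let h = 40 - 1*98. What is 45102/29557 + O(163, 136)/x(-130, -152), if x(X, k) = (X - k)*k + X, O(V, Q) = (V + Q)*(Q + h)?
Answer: -88774001/17113503 ≈ -5.1874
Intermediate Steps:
h = -58 (h = 40 - 98 = -58)
O(V, Q) = (-58 + Q)*(Q + V) (O(V, Q) = (V + Q)*(Q - 58) = (Q + V)*(-58 + Q) = (-58 + Q)*(Q + V))
x(X, k) = X + k*(X - k) (x(X, k) = k*(X - k) + X = X + k*(X - k))
45102/29557 + O(163, 136)/x(-130, -152) = 45102/29557 + (136² - 58*136 - 58*163 + 136*163)/(-130 - 1*(-152)² - 130*(-152)) = 45102*(1/29557) + (18496 - 7888 - 9454 + 22168)/(-130 - 1*23104 + 19760) = 45102/29557 + 23322/(-130 - 23104 + 19760) = 45102/29557 + 23322/(-3474) = 45102/29557 + 23322*(-1/3474) = 45102/29557 - 3887/579 = -88774001/17113503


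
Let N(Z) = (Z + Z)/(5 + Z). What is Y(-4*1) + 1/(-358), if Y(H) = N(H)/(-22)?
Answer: 1421/3938 ≈ 0.36084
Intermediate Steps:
N(Z) = 2*Z/(5 + Z) (N(Z) = (2*Z)/(5 + Z) = 2*Z/(5 + Z))
Y(H) = -H/(11*(5 + H)) (Y(H) = (2*H/(5 + H))/(-22) = (2*H/(5 + H))*(-1/22) = -H/(11*(5 + H)))
Y(-4*1) + 1/(-358) = -(-4*1)/(55 + 11*(-4*1)) + 1/(-358) = -1*(-4)/(55 + 11*(-4)) - 1/358 = -1*(-4)/(55 - 44) - 1/358 = -1*(-4)/11 - 1/358 = -1*(-4)*1/11 - 1/358 = 4/11 - 1/358 = 1421/3938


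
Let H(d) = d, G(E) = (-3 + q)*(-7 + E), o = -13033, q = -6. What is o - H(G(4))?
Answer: -13060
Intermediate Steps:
G(E) = 63 - 9*E (G(E) = (-3 - 6)*(-7 + E) = -9*(-7 + E) = 63 - 9*E)
o - H(G(4)) = -13033 - (63 - 9*4) = -13033 - (63 - 36) = -13033 - 1*27 = -13033 - 27 = -13060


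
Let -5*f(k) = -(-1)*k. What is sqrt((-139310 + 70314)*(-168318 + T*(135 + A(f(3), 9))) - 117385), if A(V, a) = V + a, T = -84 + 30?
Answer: sqrt(303685719215)/5 ≈ 1.1022e+5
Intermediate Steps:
f(k) = -k/5 (f(k) = -(-1)*(-k)/5 = -k/5)
T = -54
sqrt((-139310 + 70314)*(-168318 + T*(135 + A(f(3), 9))) - 117385) = sqrt((-139310 + 70314)*(-168318 - 54*(135 + (-1/5*3 + 9))) - 117385) = sqrt(-68996*(-168318 - 54*(135 + (-3/5 + 9))) - 117385) = sqrt(-68996*(-168318 - 54*(135 + 42/5)) - 117385) = sqrt(-68996*(-168318 - 54*717/5) - 117385) = sqrt(-68996*(-168318 - 38718/5) - 117385) = sqrt(-68996*(-880308/5) - 117385) = sqrt(60737730768/5 - 117385) = sqrt(60737143843/5) = sqrt(303685719215)/5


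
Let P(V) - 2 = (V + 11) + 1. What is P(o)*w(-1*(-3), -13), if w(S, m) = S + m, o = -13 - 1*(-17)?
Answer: -180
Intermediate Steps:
o = 4 (o = -13 + 17 = 4)
P(V) = 14 + V (P(V) = 2 + ((V + 11) + 1) = 2 + ((11 + V) + 1) = 2 + (12 + V) = 14 + V)
P(o)*w(-1*(-3), -13) = (14 + 4)*(-1*(-3) - 13) = 18*(3 - 13) = 18*(-10) = -180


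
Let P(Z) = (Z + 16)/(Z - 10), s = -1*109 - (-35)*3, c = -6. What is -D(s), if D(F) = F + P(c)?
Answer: 37/8 ≈ 4.6250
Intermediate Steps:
s = -4 (s = -109 - 1*(-105) = -109 + 105 = -4)
P(Z) = (16 + Z)/(-10 + Z)
D(F) = -5/8 + F (D(F) = F + (16 - 6)/(-10 - 6) = F + 10/(-16) = F - 1/16*10 = F - 5/8 = -5/8 + F)
-D(s) = -(-5/8 - 4) = -1*(-37/8) = 37/8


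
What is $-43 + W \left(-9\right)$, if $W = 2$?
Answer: $-61$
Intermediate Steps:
$-43 + W \left(-9\right) = -43 + 2 \left(-9\right) = -43 - 18 = -61$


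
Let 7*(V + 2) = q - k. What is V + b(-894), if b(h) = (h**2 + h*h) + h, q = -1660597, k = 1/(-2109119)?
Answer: 20083948584766/14763833 ≈ 1.3603e+6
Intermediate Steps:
k = -1/2109119 ≈ -4.7413e-7
b(h) = h + 2*h**2 (b(h) = (h**2 + h**2) + h = 2*h**2 + h = h + 2*h**2)
V = -3502426211708/14763833 (V = -2 + (-1660597 - 1*(-1/2109119))/7 = -2 + (-1660597 + 1/2109119)/7 = -2 + (1/7)*(-3502396684042/2109119) = -2 - 3502396684042/14763833 = -3502426211708/14763833 ≈ -2.3723e+5)
V + b(-894) = -3502426211708/14763833 - 894*(1 + 2*(-894)) = -3502426211708/14763833 - 894*(1 - 1788) = -3502426211708/14763833 - 894*(-1787) = -3502426211708/14763833 + 1597578 = 20083948584766/14763833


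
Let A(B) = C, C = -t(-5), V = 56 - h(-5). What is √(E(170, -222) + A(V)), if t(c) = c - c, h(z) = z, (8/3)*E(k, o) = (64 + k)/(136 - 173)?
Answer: 3*I*√1443/74 ≈ 1.54*I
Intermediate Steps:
E(k, o) = -24/37 - 3*k/296 (E(k, o) = 3*((64 + k)/(136 - 173))/8 = 3*((64 + k)/(-37))/8 = 3*((64 + k)*(-1/37))/8 = 3*(-64/37 - k/37)/8 = -24/37 - 3*k/296)
V = 61 (V = 56 - 1*(-5) = 56 + 5 = 61)
t(c) = 0
C = 0 (C = -1*0 = 0)
A(B) = 0
√(E(170, -222) + A(V)) = √((-24/37 - 3/296*170) + 0) = √((-24/37 - 255/148) + 0) = √(-351/148 + 0) = √(-351/148) = 3*I*√1443/74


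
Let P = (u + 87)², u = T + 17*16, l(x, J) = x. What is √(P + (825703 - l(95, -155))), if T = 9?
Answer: 2*√240258 ≈ 980.32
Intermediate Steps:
u = 281 (u = 9 + 17*16 = 9 + 272 = 281)
P = 135424 (P = (281 + 87)² = 368² = 135424)
√(P + (825703 - l(95, -155))) = √(135424 + (825703 - 1*95)) = √(135424 + (825703 - 95)) = √(135424 + 825608) = √961032 = 2*√240258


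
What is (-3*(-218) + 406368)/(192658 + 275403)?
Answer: 37002/42551 ≈ 0.86959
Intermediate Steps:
(-3*(-218) + 406368)/(192658 + 275403) = (654 + 406368)/468061 = 407022*(1/468061) = 37002/42551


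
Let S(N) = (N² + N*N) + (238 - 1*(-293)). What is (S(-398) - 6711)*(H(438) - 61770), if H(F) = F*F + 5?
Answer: 40406179612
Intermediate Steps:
H(F) = 5 + F² (H(F) = F² + 5 = 5 + F²)
S(N) = 531 + 2*N² (S(N) = (N² + N²) + (238 + 293) = 2*N² + 531 = 531 + 2*N²)
(S(-398) - 6711)*(H(438) - 61770) = ((531 + 2*(-398)²) - 6711)*((5 + 438²) - 61770) = ((531 + 2*158404) - 6711)*((5 + 191844) - 61770) = ((531 + 316808) - 6711)*(191849 - 61770) = (317339 - 6711)*130079 = 310628*130079 = 40406179612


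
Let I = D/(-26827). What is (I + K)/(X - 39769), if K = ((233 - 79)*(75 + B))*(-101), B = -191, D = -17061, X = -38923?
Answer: -48403007389/2111070284 ≈ -22.928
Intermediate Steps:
K = 1804264 (K = ((233 - 79)*(75 - 191))*(-101) = (154*(-116))*(-101) = -17864*(-101) = 1804264)
I = 17061/26827 (I = -17061/(-26827) = -17061*(-1/26827) = 17061/26827 ≈ 0.63596)
(I + K)/(X - 39769) = (17061/26827 + 1804264)/(-38923 - 39769) = (48403007389/26827)/(-78692) = (48403007389/26827)*(-1/78692) = -48403007389/2111070284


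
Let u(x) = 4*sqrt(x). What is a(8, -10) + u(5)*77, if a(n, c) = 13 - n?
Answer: 5 + 308*sqrt(5) ≈ 693.71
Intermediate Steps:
a(8, -10) + u(5)*77 = (13 - 1*8) + (4*sqrt(5))*77 = (13 - 8) + 308*sqrt(5) = 5 + 308*sqrt(5)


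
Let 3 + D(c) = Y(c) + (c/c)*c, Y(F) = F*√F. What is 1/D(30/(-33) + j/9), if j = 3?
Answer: -128502/466351 + 627*I*√627/466351 ≈ -0.27555 + 0.033666*I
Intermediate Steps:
Y(F) = F^(3/2)
D(c) = -3 + c + c^(3/2) (D(c) = -3 + (c^(3/2) + (c/c)*c) = -3 + (c^(3/2) + 1*c) = -3 + (c^(3/2) + c) = -3 + (c + c^(3/2)) = -3 + c + c^(3/2))
1/D(30/(-33) + j/9) = 1/(-3 + (30/(-33) + 3/9) + (30/(-33) + 3/9)^(3/2)) = 1/(-3 + (30*(-1/33) + 3*(⅑)) + (30*(-1/33) + 3*(⅑))^(3/2)) = 1/(-3 + (-10/11 + ⅓) + (-10/11 + ⅓)^(3/2)) = 1/(-3 - 19/33 + (-19/33)^(3/2)) = 1/(-3 - 19/33 - 19*I*√627/1089) = 1/(-118/33 - 19*I*√627/1089)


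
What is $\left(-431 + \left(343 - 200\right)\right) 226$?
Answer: $-65088$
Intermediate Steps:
$\left(-431 + \left(343 - 200\right)\right) 226 = \left(-431 + 143\right) 226 = \left(-288\right) 226 = -65088$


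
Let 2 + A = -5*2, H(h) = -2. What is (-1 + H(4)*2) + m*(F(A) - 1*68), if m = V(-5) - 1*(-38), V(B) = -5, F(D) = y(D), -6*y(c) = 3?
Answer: -4531/2 ≈ -2265.5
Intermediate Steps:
A = -12 (A = -2 - 5*2 = -2 - 10 = -12)
y(c) = -½ (y(c) = -⅙*3 = -½)
F(D) = -½
m = 33 (m = -5 - 1*(-38) = -5 + 38 = 33)
(-1 + H(4)*2) + m*(F(A) - 1*68) = (-1 - 2*2) + 33*(-½ - 1*68) = (-1 - 4) + 33*(-½ - 68) = -5 + 33*(-137/2) = -5 - 4521/2 = -4531/2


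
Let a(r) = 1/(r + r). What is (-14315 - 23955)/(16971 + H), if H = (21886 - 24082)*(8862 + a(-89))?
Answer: 3406030/1730513211 ≈ 0.0019682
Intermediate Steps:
a(r) = 1/(2*r)
H = -1732023630/89 (H = (21886 - 24082)*(8862 + (½)/(-89)) = -2196*(8862 + (½)*(-1/89)) = -2196*(8862 - 1/178) = -2196*1577435/178 = -1732023630/89 ≈ -1.9461e+7)
(-14315 - 23955)/(16971 + H) = (-14315 - 23955)/(16971 - 1732023630/89) = -38270/(-1730513211/89) = -38270*(-89/1730513211) = 3406030/1730513211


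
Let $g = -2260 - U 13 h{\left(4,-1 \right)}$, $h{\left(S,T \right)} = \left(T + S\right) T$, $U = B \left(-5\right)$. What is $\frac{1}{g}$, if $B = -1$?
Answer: $- \frac{1}{2065} \approx -0.00048426$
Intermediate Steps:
$U = 5$ ($U = \left(-1\right) \left(-5\right) = 5$)
$h{\left(S,T \right)} = T \left(S + T\right)$ ($h{\left(S,T \right)} = \left(S + T\right) T = T \left(S + T\right)$)
$g = -2065$ ($g = -2260 - 5 \cdot 13 \left(- (4 - 1)\right) = -2260 - 65 \left(\left(-1\right) 3\right) = -2260 - 65 \left(-3\right) = -2260 - -195 = -2260 + 195 = -2065$)
$\frac{1}{g} = \frac{1}{-2065} = - \frac{1}{2065}$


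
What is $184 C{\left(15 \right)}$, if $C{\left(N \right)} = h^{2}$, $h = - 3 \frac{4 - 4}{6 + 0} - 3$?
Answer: $1656$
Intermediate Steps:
$h = -3$ ($h = - 3 \cdot \frac{0}{6} - 3 = - 3 \cdot 0 \cdot \frac{1}{6} - 3 = \left(-3\right) 0 - 3 = 0 - 3 = -3$)
$C{\left(N \right)} = 9$ ($C{\left(N \right)} = \left(-3\right)^{2} = 9$)
$184 C{\left(15 \right)} = 184 \cdot 9 = 1656$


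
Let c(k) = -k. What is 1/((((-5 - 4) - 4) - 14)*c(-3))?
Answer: -1/81 ≈ -0.012346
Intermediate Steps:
1/((((-5 - 4) - 4) - 14)*c(-3)) = 1/((((-5 - 4) - 4) - 14)*(-1*(-3))) = 1/(((-9 - 4) - 14)*3) = 1/((-13 - 14)*3) = 1/(-27*3) = 1/(-81) = -1/81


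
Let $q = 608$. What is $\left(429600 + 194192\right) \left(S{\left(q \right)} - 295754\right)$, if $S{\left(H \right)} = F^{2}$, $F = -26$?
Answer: $-184067295776$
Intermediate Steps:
$S{\left(H \right)} = 676$ ($S{\left(H \right)} = \left(-26\right)^{2} = 676$)
$\left(429600 + 194192\right) \left(S{\left(q \right)} - 295754\right) = \left(429600 + 194192\right) \left(676 - 295754\right) = 623792 \left(-295078\right) = -184067295776$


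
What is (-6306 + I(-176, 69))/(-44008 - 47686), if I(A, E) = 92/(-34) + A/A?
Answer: 107231/1558798 ≈ 0.068791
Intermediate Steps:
I(A, E) = -29/17 (I(A, E) = 92*(-1/34) + 1 = -46/17 + 1 = -29/17)
(-6306 + I(-176, 69))/(-44008 - 47686) = (-6306 - 29/17)/(-44008 - 47686) = -107231/17/(-91694) = -107231/17*(-1/91694) = 107231/1558798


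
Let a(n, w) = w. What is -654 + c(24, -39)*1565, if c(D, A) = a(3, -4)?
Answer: -6914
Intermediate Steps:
c(D, A) = -4
-654 + c(24, -39)*1565 = -654 - 4*1565 = -654 - 6260 = -6914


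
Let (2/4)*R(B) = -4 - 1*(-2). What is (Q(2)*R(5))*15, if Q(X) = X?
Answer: -120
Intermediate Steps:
R(B) = -4 (R(B) = 2*(-4 - 1*(-2)) = 2*(-4 + 2) = 2*(-2) = -4)
(Q(2)*R(5))*15 = (2*(-4))*15 = -8*15 = -120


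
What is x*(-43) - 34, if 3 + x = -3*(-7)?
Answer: -808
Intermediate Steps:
x = 18 (x = -3 - 3*(-7) = -3 + 21 = 18)
x*(-43) - 34 = 18*(-43) - 34 = -774 - 34 = -808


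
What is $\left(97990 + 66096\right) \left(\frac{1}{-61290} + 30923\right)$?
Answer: $\frac{155493691496767}{30645} \approx 5.074 \cdot 10^{9}$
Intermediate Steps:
$\left(97990 + 66096\right) \left(\frac{1}{-61290} + 30923\right) = 164086 \left(- \frac{1}{61290} + 30923\right) = 164086 \cdot \frac{1895270669}{61290} = \frac{155493691496767}{30645}$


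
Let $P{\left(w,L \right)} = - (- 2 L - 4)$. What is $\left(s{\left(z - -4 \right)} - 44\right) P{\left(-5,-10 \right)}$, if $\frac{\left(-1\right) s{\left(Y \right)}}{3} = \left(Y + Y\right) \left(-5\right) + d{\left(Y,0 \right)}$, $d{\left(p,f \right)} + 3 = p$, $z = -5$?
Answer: $992$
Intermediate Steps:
$d{\left(p,f \right)} = -3 + p$
$P{\left(w,L \right)} = 4 + 2 L$ ($P{\left(w,L \right)} = - (-4 - 2 L) = 4 + 2 L$)
$s{\left(Y \right)} = 9 + 27 Y$ ($s{\left(Y \right)} = - 3 \left(\left(Y + Y\right) \left(-5\right) + \left(-3 + Y\right)\right) = - 3 \left(2 Y \left(-5\right) + \left(-3 + Y\right)\right) = - 3 \left(- 10 Y + \left(-3 + Y\right)\right) = - 3 \left(-3 - 9 Y\right) = 9 + 27 Y$)
$\left(s{\left(z - -4 \right)} - 44\right) P{\left(-5,-10 \right)} = \left(\left(9 + 27 \left(-5 - -4\right)\right) - 44\right) \left(4 + 2 \left(-10\right)\right) = \left(\left(9 + 27 \left(-5 + 4\right)\right) - 44\right) \left(4 - 20\right) = \left(\left(9 + 27 \left(-1\right)\right) - 44\right) \left(-16\right) = \left(\left(9 - 27\right) - 44\right) \left(-16\right) = \left(-18 - 44\right) \left(-16\right) = \left(-62\right) \left(-16\right) = 992$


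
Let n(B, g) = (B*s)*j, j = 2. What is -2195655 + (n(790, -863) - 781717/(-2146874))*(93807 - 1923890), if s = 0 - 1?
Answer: 6201608623031379/2146874 ≈ 2.8887e+9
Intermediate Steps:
s = -1
n(B, g) = -2*B (n(B, g) = (B*(-1))*2 = -B*2 = -2*B)
-2195655 + (n(790, -863) - 781717/(-2146874))*(93807 - 1923890) = -2195655 + (-2*790 - 781717/(-2146874))*(93807 - 1923890) = -2195655 + (-1580 - 781717*(-1/2146874))*(-1830083) = -2195655 + (-1580 + 781717/2146874)*(-1830083) = -2195655 - 3391279203/2146874*(-1830083) = -2195655 + 6206322417663849/2146874 = 6201608623031379/2146874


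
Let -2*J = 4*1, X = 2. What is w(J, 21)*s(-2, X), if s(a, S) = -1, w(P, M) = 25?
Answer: -25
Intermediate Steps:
J = -2 ≈ -2.0000
w(J, 21)*s(-2, X) = 25*(-1) = -25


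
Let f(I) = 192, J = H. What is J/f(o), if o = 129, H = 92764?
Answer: 23191/48 ≈ 483.15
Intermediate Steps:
J = 92764
J/f(o) = 92764/192 = 92764*(1/192) = 23191/48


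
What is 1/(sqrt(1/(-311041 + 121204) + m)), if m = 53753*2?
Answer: 3*sqrt(430478948277453)/20408616521 ≈ 0.0030499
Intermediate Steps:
m = 107506
1/(sqrt(1/(-311041 + 121204) + m)) = 1/(sqrt(1/(-311041 + 121204) + 107506)) = 1/(sqrt(1/(-189837) + 107506)) = 1/(sqrt(-1/189837 + 107506)) = 1/(sqrt(20408616521/189837)) = 1/(sqrt(430478948277453)/63279) = 3*sqrt(430478948277453)/20408616521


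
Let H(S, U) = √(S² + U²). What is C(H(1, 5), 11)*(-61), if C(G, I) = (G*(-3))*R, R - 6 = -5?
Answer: 183*√26 ≈ 933.12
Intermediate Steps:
R = 1 (R = 6 - 5 = 1)
C(G, I) = -3*G (C(G, I) = (G*(-3))*1 = -3*G*1 = -3*G)
C(H(1, 5), 11)*(-61) = -3*√(1² + 5²)*(-61) = -3*√(1 + 25)*(-61) = -3*√26*(-61) = 183*√26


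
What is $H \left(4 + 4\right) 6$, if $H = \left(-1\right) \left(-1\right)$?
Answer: $48$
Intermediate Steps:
$H = 1$
$H \left(4 + 4\right) 6 = 1 \left(4 + 4\right) 6 = 1 \cdot 8 \cdot 6 = 8 \cdot 6 = 48$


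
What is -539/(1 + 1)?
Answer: -539/2 ≈ -269.50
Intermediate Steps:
-539/(1 + 1) = -539/2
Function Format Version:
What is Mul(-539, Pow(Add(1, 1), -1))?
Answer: Rational(-539, 2) ≈ -269.50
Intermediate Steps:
Mul(-539, Pow(Add(1, 1), -1)) = Mul(-539, Pow(2, -1)) = Mul(-539, Rational(1, 2)) = Rational(-539, 2)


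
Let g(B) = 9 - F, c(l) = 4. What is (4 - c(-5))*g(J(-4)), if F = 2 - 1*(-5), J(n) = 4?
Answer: 0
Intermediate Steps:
F = 7 (F = 2 + 5 = 7)
g(B) = 2 (g(B) = 9 - 1*7 = 9 - 7 = 2)
(4 - c(-5))*g(J(-4)) = (4 - 1*4)*2 = (4 - 4)*2 = 0*2 = 0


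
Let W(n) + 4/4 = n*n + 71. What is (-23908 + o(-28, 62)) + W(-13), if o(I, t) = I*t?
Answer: -25405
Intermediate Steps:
W(n) = 70 + n² (W(n) = -1 + (n*n + 71) = -1 + (n² + 71) = -1 + (71 + n²) = 70 + n²)
(-23908 + o(-28, 62)) + W(-13) = (-23908 - 28*62) + (70 + (-13)²) = (-23908 - 1736) + (70 + 169) = -25644 + 239 = -25405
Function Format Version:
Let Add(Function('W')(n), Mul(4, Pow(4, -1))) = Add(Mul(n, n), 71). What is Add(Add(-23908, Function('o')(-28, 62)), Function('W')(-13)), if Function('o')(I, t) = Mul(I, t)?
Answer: -25405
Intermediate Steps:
Function('W')(n) = Add(70, Pow(n, 2)) (Function('W')(n) = Add(-1, Add(Mul(n, n), 71)) = Add(-1, Add(Pow(n, 2), 71)) = Add(-1, Add(71, Pow(n, 2))) = Add(70, Pow(n, 2)))
Add(Add(-23908, Function('o')(-28, 62)), Function('W')(-13)) = Add(Add(-23908, Mul(-28, 62)), Add(70, Pow(-13, 2))) = Add(Add(-23908, -1736), Add(70, 169)) = Add(-25644, 239) = -25405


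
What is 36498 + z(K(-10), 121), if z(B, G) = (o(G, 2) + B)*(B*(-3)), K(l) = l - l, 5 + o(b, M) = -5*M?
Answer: 36498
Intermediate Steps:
o(b, M) = -5 - 5*M
K(l) = 0
z(B, G) = -3*B*(-15 + B) (z(B, G) = ((-5 - 5*2) + B)*(B*(-3)) = ((-5 - 10) + B)*(-3*B) = (-15 + B)*(-3*B) = -3*B*(-15 + B))
36498 + z(K(-10), 121) = 36498 + 3*0*(15 - 1*0) = 36498 + 3*0*(15 + 0) = 36498 + 3*0*15 = 36498 + 0 = 36498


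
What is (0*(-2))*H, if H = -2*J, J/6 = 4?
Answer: 0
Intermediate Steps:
J = 24 (J = 6*4 = 24)
H = -48 (H = -2*24 = -48)
(0*(-2))*H = (0*(-2))*(-48) = 0*(-48) = 0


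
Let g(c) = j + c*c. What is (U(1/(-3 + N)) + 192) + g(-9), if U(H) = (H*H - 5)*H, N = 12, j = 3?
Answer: 200800/729 ≈ 275.45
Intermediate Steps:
g(c) = 3 + c² (g(c) = 3 + c*c = 3 + c²)
U(H) = H*(-5 + H²) (U(H) = (H² - 5)*H = (-5 + H²)*H = H*(-5 + H²))
(U(1/(-3 + N)) + 192) + g(-9) = ((-5 + (1/(-3 + 12))²)/(-3 + 12) + 192) + (3 + (-9)²) = ((-5 + (1/9)²)/9 + 192) + (3 + 81) = ((-5 + (⅑)²)/9 + 192) + 84 = ((-5 + 1/81)/9 + 192) + 84 = ((⅑)*(-404/81) + 192) + 84 = (-404/729 + 192) + 84 = 139564/729 + 84 = 200800/729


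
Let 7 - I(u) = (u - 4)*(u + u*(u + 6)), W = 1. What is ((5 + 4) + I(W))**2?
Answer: 1600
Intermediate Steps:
I(u) = 7 - (-4 + u)*(u + u*(6 + u)) (I(u) = 7 - (u - 4)*(u + u*(u + 6)) = 7 - (-4 + u)*(u + u*(6 + u)))
((5 + 4) + I(W))**2 = ((5 + 4) + (7 - 1*1**3 - 3*1**2 + 28*1))**2 = (9 + (7 - 1*1 - 3*1 + 28))**2 = (9 + (7 - 1 - 3 + 28))**2 = (9 + 31)**2 = 40**2 = 1600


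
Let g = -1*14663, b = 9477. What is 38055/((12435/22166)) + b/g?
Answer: 824568030713/12155627 ≈ 67834.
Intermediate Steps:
g = -14663
38055/((12435/22166)) + b/g = 38055/((12435/22166)) + 9477/(-14663) = 38055/((12435*(1/22166))) + 9477*(-1/14663) = 38055/(12435/22166) - 9477/14663 = 38055*(22166/12435) - 9477/14663 = 56235142/829 - 9477/14663 = 824568030713/12155627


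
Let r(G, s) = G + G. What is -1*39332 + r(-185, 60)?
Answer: -39702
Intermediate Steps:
r(G, s) = 2*G
-1*39332 + r(-185, 60) = -1*39332 + 2*(-185) = -39332 - 370 = -39702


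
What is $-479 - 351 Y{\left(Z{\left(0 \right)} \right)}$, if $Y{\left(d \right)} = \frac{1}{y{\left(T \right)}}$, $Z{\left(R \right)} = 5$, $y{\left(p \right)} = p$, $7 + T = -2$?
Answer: $-440$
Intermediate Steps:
$T = -9$ ($T = -7 - 2 = -9$)
$Y{\left(d \right)} = - \frac{1}{9}$ ($Y{\left(d \right)} = \frac{1}{-9} = - \frac{1}{9}$)
$-479 - 351 Y{\left(Z{\left(0 \right)} \right)} = -479 - -39 = -479 + 39 = -440$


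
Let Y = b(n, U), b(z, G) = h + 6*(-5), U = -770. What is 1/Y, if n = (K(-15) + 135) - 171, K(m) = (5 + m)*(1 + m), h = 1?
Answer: -1/29 ≈ -0.034483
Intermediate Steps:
K(m) = (1 + m)*(5 + m)
n = 104 (n = ((5 + (-15)² + 6*(-15)) + 135) - 171 = ((5 + 225 - 90) + 135) - 171 = (140 + 135) - 171 = 275 - 171 = 104)
b(z, G) = -29 (b(z, G) = 1 + 6*(-5) = 1 - 30 = -29)
Y = -29
1/Y = 1/(-29) = -1/29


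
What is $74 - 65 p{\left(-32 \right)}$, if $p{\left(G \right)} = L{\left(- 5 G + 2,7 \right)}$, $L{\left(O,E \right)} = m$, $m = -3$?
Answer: $269$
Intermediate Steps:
$L{\left(O,E \right)} = -3$
$p{\left(G \right)} = -3$
$74 - 65 p{\left(-32 \right)} = 74 - -195 = 74 + 195 = 269$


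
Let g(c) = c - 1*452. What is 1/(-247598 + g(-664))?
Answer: -1/248714 ≈ -4.0207e-6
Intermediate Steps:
g(c) = -452 + c (g(c) = c - 452 = -452 + c)
1/(-247598 + g(-664)) = 1/(-247598 + (-452 - 664)) = 1/(-247598 - 1116) = 1/(-248714) = -1/248714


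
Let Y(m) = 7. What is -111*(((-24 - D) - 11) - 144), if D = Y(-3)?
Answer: 20646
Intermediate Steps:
D = 7
-111*(((-24 - D) - 11) - 144) = -111*(((-24 - 1*7) - 11) - 144) = -111*(((-24 - 7) - 11) - 144) = -111*((-31 - 11) - 144) = -111*(-42 - 144) = -111*(-186) = 20646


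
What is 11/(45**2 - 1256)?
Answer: 11/769 ≈ 0.014304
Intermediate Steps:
11/(45**2 - 1256) = 11/(2025 - 1256) = 11/769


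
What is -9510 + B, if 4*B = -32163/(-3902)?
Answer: -148399917/15608 ≈ -9507.9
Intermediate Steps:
B = 32163/15608 (B = (-32163/(-3902))/4 = (-32163*(-1/3902))/4 = (¼)*(32163/3902) = 32163/15608 ≈ 2.0607)
-9510 + B = -9510 + 32163/15608 = -148399917/15608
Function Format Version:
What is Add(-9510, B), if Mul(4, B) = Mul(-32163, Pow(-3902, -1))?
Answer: Rational(-148399917, 15608) ≈ -9507.9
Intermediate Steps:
B = Rational(32163, 15608) (B = Mul(Rational(1, 4), Mul(-32163, Pow(-3902, -1))) = Mul(Rational(1, 4), Mul(-32163, Rational(-1, 3902))) = Mul(Rational(1, 4), Rational(32163, 3902)) = Rational(32163, 15608) ≈ 2.0607)
Add(-9510, B) = Add(-9510, Rational(32163, 15608)) = Rational(-148399917, 15608)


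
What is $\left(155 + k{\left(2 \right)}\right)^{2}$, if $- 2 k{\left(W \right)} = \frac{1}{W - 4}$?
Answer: $\frac{385641}{16} \approx 24103.0$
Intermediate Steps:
$k{\left(W \right)} = - \frac{1}{2 \left(-4 + W\right)}$ ($k{\left(W \right)} = - \frac{1}{2 \left(W - 4\right)} = - \frac{1}{2 \left(-4 + W\right)}$)
$\left(155 + k{\left(2 \right)}\right)^{2} = \left(155 - \frac{1}{-8 + 2 \cdot 2}\right)^{2} = \left(155 - \frac{1}{-8 + 4}\right)^{2} = \left(155 - \frac{1}{-4}\right)^{2} = \left(155 - - \frac{1}{4}\right)^{2} = \left(155 + \frac{1}{4}\right)^{2} = \left(\frac{621}{4}\right)^{2} = \frac{385641}{16}$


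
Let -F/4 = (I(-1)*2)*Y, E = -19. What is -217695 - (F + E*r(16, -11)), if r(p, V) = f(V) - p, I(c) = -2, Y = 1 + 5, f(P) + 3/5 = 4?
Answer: -1090152/5 ≈ -2.1803e+5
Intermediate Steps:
f(P) = 17/5 (f(P) = -⅗ + 4 = 17/5)
Y = 6
F = 96 (F = -4*(-2*2)*6 = -(-16)*6 = -4*(-24) = 96)
r(p, V) = 17/5 - p
-217695 - (F + E*r(16, -11)) = -217695 - (96 - 19*(17/5 - 1*16)) = -217695 - (96 - 19*(17/5 - 16)) = -217695 - (96 - 19*(-63/5)) = -217695 - (96 + 1197/5) = -217695 - 1*1677/5 = -217695 - 1677/5 = -1090152/5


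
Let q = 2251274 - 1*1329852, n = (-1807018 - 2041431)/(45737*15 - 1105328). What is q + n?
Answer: 386331214655/419273 ≈ 9.2143e+5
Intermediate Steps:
n = 3848449/419273 (n = -3848449/(686055 - 1105328) = -3848449/(-419273) = -3848449*(-1/419273) = 3848449/419273 ≈ 9.1789)
q = 921422 (q = 2251274 - 1329852 = 921422)
q + n = 921422 + 3848449/419273 = 386331214655/419273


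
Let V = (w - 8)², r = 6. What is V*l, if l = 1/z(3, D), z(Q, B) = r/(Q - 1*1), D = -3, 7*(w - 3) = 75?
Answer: 1600/147 ≈ 10.884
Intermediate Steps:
w = 96/7 (w = 3 + (⅐)*75 = 3 + 75/7 = 96/7 ≈ 13.714)
z(Q, B) = 6/(-1 + Q) (z(Q, B) = 6/(Q - 1*1) = 6/(Q - 1) = 6/(-1 + Q))
V = 1600/49 (V = (96/7 - 8)² = (40/7)² = 1600/49 ≈ 32.653)
l = ⅓ (l = 1/(6/(-1 + 3)) = 1/(6/2) = 1/(6*(½)) = 1/3 = ⅓ ≈ 0.33333)
V*l = (1600/49)*(⅓) = 1600/147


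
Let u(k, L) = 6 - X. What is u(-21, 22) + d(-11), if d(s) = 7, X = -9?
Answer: 22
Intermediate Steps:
u(k, L) = 15 (u(k, L) = 6 - 1*(-9) = 6 + 9 = 15)
u(-21, 22) + d(-11) = 15 + 7 = 22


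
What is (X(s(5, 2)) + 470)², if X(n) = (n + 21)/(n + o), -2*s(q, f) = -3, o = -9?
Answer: 218089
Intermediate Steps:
s(q, f) = 3/2 (s(q, f) = -½*(-3) = 3/2)
X(n) = (21 + n)/(-9 + n) (X(n) = (n + 21)/(n - 9) = (21 + n)/(-9 + n))
(X(s(5, 2)) + 470)² = ((21 + 3/2)/(-9 + 3/2) + 470)² = ((45/2)/(-15/2) + 470)² = (-2/15*45/2 + 470)² = (-3 + 470)² = 467² = 218089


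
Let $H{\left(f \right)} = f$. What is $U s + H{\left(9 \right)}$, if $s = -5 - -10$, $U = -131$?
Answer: $-646$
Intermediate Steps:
$s = 5$ ($s = -5 + 10 = 5$)
$U s + H{\left(9 \right)} = \left(-131\right) 5 + 9 = -655 + 9 = -646$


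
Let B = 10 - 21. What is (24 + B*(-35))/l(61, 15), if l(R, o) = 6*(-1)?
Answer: -409/6 ≈ -68.167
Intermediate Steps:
l(R, o) = -6
B = -11
(24 + B*(-35))/l(61, 15) = (24 - 11*(-35))/(-6) = (24 + 385)*(-⅙) = 409*(-⅙) = -409/6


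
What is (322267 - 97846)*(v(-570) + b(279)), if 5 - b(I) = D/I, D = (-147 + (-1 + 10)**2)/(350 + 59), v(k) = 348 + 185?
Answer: 1530845061896/12679 ≈ 1.2074e+8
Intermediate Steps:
v(k) = 533
D = -66/409 (D = (-147 + 9**2)/409 = (-147 + 81)*(1/409) = -66*1/409 = -66/409 ≈ -0.16137)
b(I) = 5 + 66/(409*I) (b(I) = 5 - (-66)/(409*I) = 5 + 66/(409*I))
(322267 - 97846)*(v(-570) + b(279)) = (322267 - 97846)*(533 + (5 + (66/409)/279)) = 224421*(533 + (5 + (66/409)*(1/279))) = 224421*(533 + (5 + 22/38037)) = 224421*(533 + 190207/38037) = 224421*(20463928/38037) = 1530845061896/12679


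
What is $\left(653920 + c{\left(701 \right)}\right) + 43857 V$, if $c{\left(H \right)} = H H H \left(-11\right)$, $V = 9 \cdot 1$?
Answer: $-3788144478$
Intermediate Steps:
$V = 9$
$c{\left(H \right)} = - 11 H^{3}$ ($c{\left(H \right)} = H^{2} H \left(-11\right) = H^{3} \left(-11\right) = - 11 H^{3}$)
$\left(653920 + c{\left(701 \right)}\right) + 43857 V = \left(653920 - 11 \cdot 701^{3}\right) + 43857 \cdot 9 = \left(653920 - 3789193111\right) + 394713 = -3788539191 + 394713 = -3788144478$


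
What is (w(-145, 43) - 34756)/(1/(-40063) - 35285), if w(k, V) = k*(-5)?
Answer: 1363383953/1413622956 ≈ 0.96446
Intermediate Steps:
w(k, V) = -5*k
(w(-145, 43) - 34756)/(1/(-40063) - 35285) = (-5*(-145) - 34756)/(1/(-40063) - 35285) = (725 - 34756)/(-1/40063 - 35285) = -34031/(-1413622956/40063) = -34031*(-40063/1413622956) = 1363383953/1413622956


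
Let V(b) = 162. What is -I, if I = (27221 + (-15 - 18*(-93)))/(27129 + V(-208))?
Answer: -28880/27291 ≈ -1.0582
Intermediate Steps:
I = 28880/27291 (I = (27221 + (-15 - 18*(-93)))/(27129 + 162) = (27221 + (-15 + 1674))/27291 = (27221 + 1659)*(1/27291) = 28880*(1/27291) = 28880/27291 ≈ 1.0582)
-I = -1*28880/27291 = -28880/27291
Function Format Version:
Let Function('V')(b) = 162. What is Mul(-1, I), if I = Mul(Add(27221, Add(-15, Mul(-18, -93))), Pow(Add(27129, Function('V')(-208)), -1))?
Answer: Rational(-28880, 27291) ≈ -1.0582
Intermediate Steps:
I = Rational(28880, 27291) (I = Mul(Add(27221, Add(-15, Mul(-18, -93))), Pow(Add(27129, 162), -1)) = Mul(Add(27221, Add(-15, 1674)), Pow(27291, -1)) = Mul(Add(27221, 1659), Rational(1, 27291)) = Mul(28880, Rational(1, 27291)) = Rational(28880, 27291) ≈ 1.0582)
Mul(-1, I) = Mul(-1, Rational(28880, 27291)) = Rational(-28880, 27291)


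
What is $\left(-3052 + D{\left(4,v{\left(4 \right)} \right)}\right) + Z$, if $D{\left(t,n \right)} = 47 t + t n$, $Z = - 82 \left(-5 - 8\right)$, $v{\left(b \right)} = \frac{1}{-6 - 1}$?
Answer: $- \frac{12590}{7} \approx -1798.6$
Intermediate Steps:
$v{\left(b \right)} = - \frac{1}{7}$ ($v{\left(b \right)} = \frac{1}{-7} = - \frac{1}{7}$)
$Z = 1066$ ($Z = \left(-82\right) \left(-13\right) = 1066$)
$D{\left(t,n \right)} = 47 t + n t$
$\left(-3052 + D{\left(4,v{\left(4 \right)} \right)}\right) + Z = \left(-3052 + 4 \left(47 - \frac{1}{7}\right)\right) + 1066 = \left(-3052 + 4 \cdot \frac{328}{7}\right) + 1066 = \left(-3052 + \frac{1312}{7}\right) + 1066 = - \frac{20052}{7} + 1066 = - \frac{12590}{7}$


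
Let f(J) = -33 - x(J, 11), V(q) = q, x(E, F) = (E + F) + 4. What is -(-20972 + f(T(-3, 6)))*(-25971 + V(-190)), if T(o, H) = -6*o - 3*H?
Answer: -549904220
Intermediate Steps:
x(E, F) = 4 + E + F
f(J) = -48 - J (f(J) = -33 - (4 + J + 11) = -33 - (15 + J) = -33 + (-15 - J) = -48 - J)
-(-20972 + f(T(-3, 6)))*(-25971 + V(-190)) = -(-20972 + (-48 - (-6*(-3) - 3*6)))*(-25971 - 190) = -(-20972 + (-48 - (18 - 18)))*(-26161) = -(-20972 + (-48 - 1*0))*(-26161) = -(-20972 + (-48 + 0))*(-26161) = -(-20972 - 48)*(-26161) = -(-21020)*(-26161) = -1*549904220 = -549904220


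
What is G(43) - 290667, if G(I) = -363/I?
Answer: -12499044/43 ≈ -2.9068e+5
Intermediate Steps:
G(43) - 290667 = -363/43 - 290667 = -12499044/43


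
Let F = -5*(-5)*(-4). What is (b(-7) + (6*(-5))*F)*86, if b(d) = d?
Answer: 257398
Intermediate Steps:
F = -100 (F = 25*(-4) = -100)
(b(-7) + (6*(-5))*F)*86 = (-7 + (6*(-5))*(-100))*86 = (-7 - 30*(-100))*86 = (-7 + 3000)*86 = 2993*86 = 257398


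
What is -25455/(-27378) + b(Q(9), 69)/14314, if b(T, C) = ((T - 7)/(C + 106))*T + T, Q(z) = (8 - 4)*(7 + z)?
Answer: 10695001799/11430086850 ≈ 0.93569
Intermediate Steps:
Q(z) = 28 + 4*z (Q(z) = 4*(7 + z) = 28 + 4*z)
b(T, C) = T + T*(-7 + T)/(106 + C) (b(T, C) = ((-7 + T)/(106 + C))*T + T = T*(-7 + T)/(106 + C) + T = T + T*(-7 + T)/(106 + C))
-25455/(-27378) + b(Q(9), 69)/14314 = -25455/(-27378) + ((28 + 4*9)*(99 + 69 + (28 + 4*9))/(106 + 69))/14314 = -25455*(-1/27378) + ((28 + 36)*(99 + 69 + (28 + 36))/175)*(1/14314) = 8485/9126 + (64*(1/175)*(99 + 69 + 64))*(1/14314) = 8485/9126 + (64*(1/175)*232)*(1/14314) = 8485/9126 + (14848/175)*(1/14314) = 8485/9126 + 7424/1252475 = 10695001799/11430086850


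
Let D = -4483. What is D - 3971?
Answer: -8454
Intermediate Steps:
D - 3971 = -4483 - 3971 = -8454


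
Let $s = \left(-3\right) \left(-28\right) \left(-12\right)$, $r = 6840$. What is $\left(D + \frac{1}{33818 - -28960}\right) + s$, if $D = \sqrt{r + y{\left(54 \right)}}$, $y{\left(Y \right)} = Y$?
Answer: $- \frac{63280223}{62778} + 3 \sqrt{766} \approx -924.97$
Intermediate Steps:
$D = 3 \sqrt{766}$ ($D = \sqrt{6840 + 54} = \sqrt{6894} = 3 \sqrt{766} \approx 83.03$)
$s = -1008$ ($s = 84 \left(-12\right) = -1008$)
$\left(D + \frac{1}{33818 - -28960}\right) + s = \left(3 \sqrt{766} + \frac{1}{33818 - -28960}\right) - 1008 = \left(3 \sqrt{766} + \frac{1}{33818 + 28960}\right) - 1008 = \left(3 \sqrt{766} + \frac{1}{62778}\right) - 1008 = \left(\frac{1}{62778} + 3 \sqrt{766}\right) - 1008 = - \frac{63280223}{62778} + 3 \sqrt{766}$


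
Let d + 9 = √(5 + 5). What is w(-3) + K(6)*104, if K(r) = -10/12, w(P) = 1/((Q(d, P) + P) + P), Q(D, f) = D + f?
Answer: -40847/471 - √10/314 ≈ -86.734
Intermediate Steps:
d = -9 + √10 (d = -9 + √(5 + 5) = -9 + √10 ≈ -5.8377)
w(P) = 1/(-9 + √10 + 3*P) (w(P) = 1/((((-9 + √10) + P) + P) + P) = 1/(((-9 + P + √10) + P) + P) = 1/((-9 + √10 + 2*P) + P) = 1/(-9 + √10 + 3*P))
K(r) = -⅚ (K(r) = -10*1/12 = -⅚)
w(-3) + K(6)*104 = 1/(-9 + √10 + 3*(-3)) - ⅚*104 = 1/(-9 + √10 - 9) - 260/3 = 1/(-18 + √10) - 260/3 = -260/3 + 1/(-18 + √10)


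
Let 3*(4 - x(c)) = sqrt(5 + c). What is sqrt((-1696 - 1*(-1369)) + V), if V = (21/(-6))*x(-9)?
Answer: sqrt(-3069 + 21*I)/3 ≈ 0.063178 + 18.466*I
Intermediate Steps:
x(c) = 4 - sqrt(5 + c)/3
V = -14 + 7*I/3 (V = (21/(-6))*(4 - sqrt(5 - 9)/3) = (21*(-1/6))*(4 - 2*I/3) = -7*(4 - 2*I/3)/2 = -14 + 7*I/3 ≈ -14.0 + 2.3333*I)
sqrt((-1696 - 1*(-1369)) + V) = sqrt((-1696 - 1*(-1369)) + (-14 + 7*I/3)) = sqrt((-1696 + 1369) + (-14 + 7*I/3)) = sqrt(-327 + (-14 + 7*I/3)) = sqrt(-341 + 7*I/3)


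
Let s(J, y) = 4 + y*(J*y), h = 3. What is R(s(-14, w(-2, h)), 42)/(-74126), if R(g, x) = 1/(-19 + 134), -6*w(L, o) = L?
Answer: -1/8524490 ≈ -1.1731e-7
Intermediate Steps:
w(L, o) = -L/6
s(J, y) = 4 + J*y²
R(g, x) = 1/115
R(s(-14, w(-2, h)), 42)/(-74126) = (1/115)/(-74126) = (1/115)*(-1/74126) = -1/8524490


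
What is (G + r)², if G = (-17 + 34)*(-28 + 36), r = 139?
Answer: 75625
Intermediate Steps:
G = 136 (G = 17*8 = 136)
(G + r)² = (136 + 139)² = 275² = 75625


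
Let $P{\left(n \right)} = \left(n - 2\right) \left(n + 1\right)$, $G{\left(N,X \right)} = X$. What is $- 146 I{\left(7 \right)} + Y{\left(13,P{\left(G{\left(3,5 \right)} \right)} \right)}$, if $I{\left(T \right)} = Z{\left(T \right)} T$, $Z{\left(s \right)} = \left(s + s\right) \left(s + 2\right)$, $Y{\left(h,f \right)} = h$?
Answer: $-128759$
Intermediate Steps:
$P{\left(n \right)} = \left(1 + n\right) \left(-2 + n\right)$ ($P{\left(n \right)} = \left(-2 + n\right) \left(1 + n\right) = \left(1 + n\right) \left(-2 + n\right)$)
$Z{\left(s \right)} = 2 s \left(2 + s\right)$
$I{\left(T \right)} = 2 T^{2} \left(2 + T\right)$ ($I{\left(T \right)} = 2 T \left(2 + T\right) T = 2 T^{2} \left(2 + T\right)$)
$- 146 I{\left(7 \right)} + Y{\left(13,P{\left(G{\left(3,5 \right)} \right)} \right)} = - 146 \cdot 2 \cdot 7^{2} \left(2 + 7\right) + 13 = - 146 \cdot 2 \cdot 49 \cdot 9 + 13 = \left(-146\right) 882 + 13 = -128772 + 13 = -128759$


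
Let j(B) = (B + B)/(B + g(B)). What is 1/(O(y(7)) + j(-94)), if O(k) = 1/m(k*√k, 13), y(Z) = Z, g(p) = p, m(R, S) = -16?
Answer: 16/15 ≈ 1.0667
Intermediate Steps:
j(B) = 1 (j(B) = (B + B)/(B + B) = (2*B)/((2*B)) = (2*B)*(1/(2*B)) = 1)
O(k) = -1/16 (O(k) = 1/(-16) = -1/16)
1/(O(y(7)) + j(-94)) = 1/(-1/16 + 1) = 1/(15/16) = 16/15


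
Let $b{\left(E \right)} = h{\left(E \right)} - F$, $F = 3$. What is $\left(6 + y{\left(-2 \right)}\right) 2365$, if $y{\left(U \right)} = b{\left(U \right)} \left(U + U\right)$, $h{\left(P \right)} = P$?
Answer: $61490$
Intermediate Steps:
$b{\left(E \right)} = -3 + E$ ($b{\left(E \right)} = E - 3 = -3 + E$)
$y{\left(U \right)} = 2 U \left(-3 + U\right)$ ($y{\left(U \right)} = \left(-3 + U\right) \left(U + U\right) = \left(-3 + U\right) 2 U = 2 U \left(-3 + U\right)$)
$\left(6 + y{\left(-2 \right)}\right) 2365 = \left(6 + 2 \left(-2\right) \left(-3 - 2\right)\right) 2365 = \left(6 + 2 \left(-2\right) \left(-5\right)\right) 2365 = \left(6 + 20\right) 2365 = 26 \cdot 2365 = 61490$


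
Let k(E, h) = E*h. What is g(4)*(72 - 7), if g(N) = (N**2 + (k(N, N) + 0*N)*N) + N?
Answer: 5460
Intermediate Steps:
g(N) = N + N**2 + N**3 (g(N) = (N**2 + (N*N + 0*N)*N) + N = (N**2 + (N**2 + 0)*N) + N = (N**2 + N**2*N) + N = (N**2 + N**3) + N = N + N**2 + N**3)
g(4)*(72 - 7) = (4*(1 + 4 + 4**2))*(72 - 7) = (4*(1 + 4 + 16))*65 = (4*21)*65 = 84*65 = 5460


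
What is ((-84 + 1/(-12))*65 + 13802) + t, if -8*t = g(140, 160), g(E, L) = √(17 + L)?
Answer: 100039/12 - √177/8 ≈ 8334.9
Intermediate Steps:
t = -√177/8 (t = -√(17 + 160)/8 = -√177/8 ≈ -1.6630)
((-84 + 1/(-12))*65 + 13802) + t = ((-84 + 1/(-12))*65 + 13802) - √177/8 = ((-84 - 1/12)*65 + 13802) - √177/8 = (-1009/12*65 + 13802) - √177/8 = (-65585/12 + 13802) - √177/8 = 100039/12 - √177/8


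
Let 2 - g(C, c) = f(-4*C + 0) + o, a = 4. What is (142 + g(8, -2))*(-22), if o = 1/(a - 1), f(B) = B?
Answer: -11594/3 ≈ -3864.7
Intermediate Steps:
o = 1/3 (o = 1/(4 - 1) = 1/3 ≈ 0.33333)
g(C, c) = 5/3 + 4*C (g(C, c) = 2 - ((-4*C + 0) + 1/3) = 2 - (-4*C + 1/3) = 2 - (1/3 - 4*C) = 2 + (-1/3 + 4*C) = 5/3 + 4*C)
(142 + g(8, -2))*(-22) = (142 + (5/3 + 4*8))*(-22) = (142 + (5/3 + 32))*(-22) = (142 + 101/3)*(-22) = (527/3)*(-22) = -11594/3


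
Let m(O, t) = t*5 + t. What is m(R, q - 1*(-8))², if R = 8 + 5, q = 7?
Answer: 8100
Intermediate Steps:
R = 13
m(O, t) = 6*t (m(O, t) = 5*t + t = 6*t)
m(R, q - 1*(-8))² = (6*(7 - 1*(-8)))² = (6*(7 + 8))² = (6*15)² = 90² = 8100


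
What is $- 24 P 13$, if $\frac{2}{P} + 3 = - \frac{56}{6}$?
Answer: $\frac{1872}{37} \approx 50.595$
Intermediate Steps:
$P = - \frac{6}{37}$ ($P = \frac{2}{-3 - \frac{56}{6}} = \frac{2}{-3 - \frac{28}{3}} = \frac{2}{- \frac{37}{3}} = 2 \left(- \frac{3}{37}\right) = - \frac{6}{37} \approx -0.16216$)
$- 24 P 13 = \left(-24\right) \left(- \frac{6}{37}\right) 13 = \frac{144}{37} \cdot 13 = \frac{1872}{37}$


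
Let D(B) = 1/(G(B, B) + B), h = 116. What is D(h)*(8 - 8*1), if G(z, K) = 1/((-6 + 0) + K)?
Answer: 0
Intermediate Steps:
G(z, K) = 1/(-6 + K)
D(B) = 1/(B + 1/(-6 + B)) (D(B) = 1/(1/(-6 + B) + B) = 1/(B + 1/(-6 + B)))
D(h)*(8 - 8*1) = ((-6 + 116)/(1 + 116*(-6 + 116)))*(8 - 8*1) = (110/(1 + 116*110))*(8 - 8) = (110/(1 + 12760))*0 = (110/12761)*0 = 0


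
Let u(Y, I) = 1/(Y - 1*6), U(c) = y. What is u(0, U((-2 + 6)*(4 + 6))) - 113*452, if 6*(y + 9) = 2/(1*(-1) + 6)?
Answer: -306457/6 ≈ -51076.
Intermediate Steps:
y = -134/15 (y = -9 + (2/(1*(-1) + 6))/6 = -9 + (2/(-1 + 6))/6 = -9 + (2/5)/6 = -9 + (2*(⅕))/6 = -9 + (⅙)*(⅖) = -9 + 1/15 = -134/15 ≈ -8.9333)
U(c) = -134/15
u(Y, I) = 1/(-6 + Y) (u(Y, I) = 1/(Y - 6) = 1/(-6 + Y))
u(0, U((-2 + 6)*(4 + 6))) - 113*452 = 1/(-6 + 0) - 113*452 = 1/(-6) - 51076 = -⅙ - 51076 = -306457/6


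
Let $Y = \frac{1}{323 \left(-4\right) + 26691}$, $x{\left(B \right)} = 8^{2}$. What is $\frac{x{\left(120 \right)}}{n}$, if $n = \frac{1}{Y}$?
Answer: $\frac{64}{25399} \approx 0.0025198$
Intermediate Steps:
$x{\left(B \right)} = 64$
$Y = \frac{1}{25399}$ ($Y = \frac{1}{-1292 + 26691} = \frac{1}{25399} \approx 3.9372 \cdot 10^{-5}$)
$n = 25399$ ($n = \frac{1}{\frac{1}{25399}} = 25399$)
$\frac{x{\left(120 \right)}}{n} = \frac{64}{25399}$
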